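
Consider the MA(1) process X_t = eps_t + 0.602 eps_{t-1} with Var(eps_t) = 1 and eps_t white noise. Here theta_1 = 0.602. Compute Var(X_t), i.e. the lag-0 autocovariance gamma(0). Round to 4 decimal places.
\gamma(0) = 1.3624

For an MA(q) process X_t = eps_t + sum_i theta_i eps_{t-i} with
Var(eps_t) = sigma^2, the variance is
  gamma(0) = sigma^2 * (1 + sum_i theta_i^2).
  sum_i theta_i^2 = (0.602)^2 = 0.362404.
  gamma(0) = 1 * (1 + 0.362404) = 1 * 1.362404 = 1.362404, which rounds to 1.3624.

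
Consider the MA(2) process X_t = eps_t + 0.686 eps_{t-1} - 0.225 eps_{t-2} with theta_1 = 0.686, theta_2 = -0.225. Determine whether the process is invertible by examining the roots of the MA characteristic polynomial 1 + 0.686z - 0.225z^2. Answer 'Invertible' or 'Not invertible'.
\text{Invertible}

The MA(q) characteristic polynomial is P(z) = 1 + 0.686z - 0.225z^2.
Invertibility requires all roots to lie outside the unit circle, i.e. |z| > 1 for every root.
Set 1 + (0.686) z + (-0.225) z^2 = 0, i.e. a z^2 + b z + c = 0 with a = -0.225, b = 0.686, c = 1.
Discriminant D = b^2 - 4ac = (0.686)^2 - 4*(-0.225)*1 = 0.470596 - (-0.9) = 1.370596.
D >= 0, so the roots are real: z = (-b +/- sqrt(D)) / (2a) = (-0.686 +/- 1.170725) / (-0.45).
  z_1 = (-0.686 + 1.170725) / (-0.45) = -1.0772,   |z_1| = 1.0772.
  z_2 = (-0.686 - 1.170725) / (-0.45) = 4.1261,   |z_2| = 4.1261.
Moduli of all roots: 1.0772, 4.1261.
All moduli strictly greater than 1? Yes.
Verdict: Invertible.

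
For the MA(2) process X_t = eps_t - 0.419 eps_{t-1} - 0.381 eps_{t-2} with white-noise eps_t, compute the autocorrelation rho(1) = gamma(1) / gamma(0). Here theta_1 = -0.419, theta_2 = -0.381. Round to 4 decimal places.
\rho(1) = -0.1964

For an MA(q) process with theta_0 = 1, the autocovariance is
  gamma(k) = sigma^2 * sum_{i=0..q-k} theta_i * theta_{i+k},
and rho(k) = gamma(k) / gamma(0). Sigma^2 cancels.
  numerator   = (1)*(-0.419) + (-0.419)*(-0.381) = -0.259361.
  denominator = (1)^2 + (-0.419)^2 + (-0.381)^2 = 1.320722.
  rho(1) = -0.259361 / 1.320722 = -0.1964.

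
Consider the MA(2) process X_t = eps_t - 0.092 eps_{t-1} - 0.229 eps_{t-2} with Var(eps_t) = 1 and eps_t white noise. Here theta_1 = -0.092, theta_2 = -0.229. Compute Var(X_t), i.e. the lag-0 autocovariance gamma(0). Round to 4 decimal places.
\gamma(0) = 1.0609

For an MA(q) process X_t = eps_t + sum_i theta_i eps_{t-i} with
Var(eps_t) = sigma^2, the variance is
  gamma(0) = sigma^2 * (1 + sum_i theta_i^2).
  sum_i theta_i^2 = (-0.092)^2 + (-0.229)^2 = 0.008464 + 0.052441 = 0.060905.
  gamma(0) = 1 * (1 + 0.060905) = 1 * 1.060905 = 1.060905, which rounds to 1.0609.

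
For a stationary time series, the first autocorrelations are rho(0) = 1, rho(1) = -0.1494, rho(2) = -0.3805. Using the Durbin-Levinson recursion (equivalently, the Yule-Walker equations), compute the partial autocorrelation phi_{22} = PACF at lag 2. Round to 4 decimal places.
\phi_{22} = -0.4120

The PACF at lag k is phi_{kk}, the last component of the solution
to the Yule-Walker system G_k phi = r_k where
  (G_k)_{ij} = rho(|i - j|), (r_k)_i = rho(i), i,j = 1..k.
Equivalently, Durbin-Levinson gives phi_{kk} iteratively:
  phi_{11} = rho(1)
  phi_{kk} = [rho(k) - sum_{j=1..k-1} phi_{k-1,j} rho(k-j)]
            / [1 - sum_{j=1..k-1} phi_{k-1,j} rho(j)],
  phi_{k,j} = phi_{k-1,j} - phi_{kk} phi_{k-1,k-j},  j = 1..k-1.
Step k = 1:
  phi_11 = rho(1) = -0.1494.
Step k = 2:
  phi_22 = [rho(2) - phi_11 rho(1)] / [1 - phi_11 rho(1)] = [-0.3805 - (-0.1494)(-0.1494)] / [1 - (-0.1494)(-0.1494)]
         = -0.40282036 / 0.97767964 = -0.412.
Therefore phi_{22} = -0.4120.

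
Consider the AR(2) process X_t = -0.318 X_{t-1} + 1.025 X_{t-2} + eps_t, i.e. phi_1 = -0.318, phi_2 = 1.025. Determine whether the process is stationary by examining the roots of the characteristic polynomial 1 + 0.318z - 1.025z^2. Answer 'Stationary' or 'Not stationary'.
\text{Not stationary}

The AR(p) characteristic polynomial is P(z) = 1 + 0.318z - 1.025z^2.
Stationarity requires all roots to lie outside the unit circle, i.e. |z| > 1 for every root.
Set 1 + (0.318) z + (-1.025) z^2 = 0, i.e. a z^2 + b z + c = 0 with a = -1.025, b = 0.318, c = 1.
Discriminant D = b^2 - 4ac = (0.318)^2 - 4*(-1.025)*1 = 0.101124 - (-4.1) = 4.201124.
D >= 0, so the roots are real: z = (-b +/- sqrt(D)) / (2a) = (-0.318 +/- 2.049664) / (-2.05).
  z_1 = (-0.318 + 2.049664) / (-2.05) = -0.8447,   |z_1| = 0.8447.
  z_2 = (-0.318 - 2.049664) / (-2.05) = 1.155,   |z_2| = 1.155.
Moduli of all roots: 0.8447, 1.1550.
All moduli strictly greater than 1? No.
Verdict: Not stationary.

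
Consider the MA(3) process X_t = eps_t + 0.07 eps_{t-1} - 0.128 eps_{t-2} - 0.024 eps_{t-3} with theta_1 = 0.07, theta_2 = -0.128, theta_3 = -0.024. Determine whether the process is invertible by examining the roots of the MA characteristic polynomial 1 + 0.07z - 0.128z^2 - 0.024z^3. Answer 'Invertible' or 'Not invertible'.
\text{Invertible}

The MA(q) characteristic polynomial is P(z) = 1 + 0.07z - 0.128z^2 - 0.024z^3.
Invertibility requires all roots to lie outside the unit circle, i.e. |z| > 1 for every root.
Degree 3: look for a simple real root z0 first, then factor out (1 - z/z0) and solve the remaining quadratic.
Testing z0 = 2.5: P(2.5) = 1 + (0.07)(2.5) + (-0.128)(2.5)^2 + (-0.024)(2.5)^3
  = 1 + (0.175) + (-0.8) + (-0.375) = 0.  So z_0 = 2.5 is a root, |z_0| = 2.5.
Divide out the factor (1 - 0.4 z) = (1 - z/z0) (since 1/z0 = 0.4):
  P(z) = (1 - 0.4 z)(1 + (0.47) z + (0.06) z^2)
  [check: z-coef 0.47 - (0.4) = 0.07; z^2-coef 0.06 - (0.4)(0.47) = -0.128; z^3-coef -(0.4)(0.06) = -0.024.]
Remaining roots from the quadratic factor 1 + (0.47) z + (0.06) z^2:
  Set 1 + (0.47) z + (0.06) z^2 = 0, i.e. a z^2 + b z + c = 0 with a = 0.06, b = 0.47, c = 1.
  Discriminant D = b^2 - 4ac = (0.47)^2 - 4*(0.06)*1 = 0.2209 - (0.24) = -0.0191.
  D < 0, so the roots are the complex-conjugate pair z = (-b +/- i sqrt(-D)) / (2a) = -3.9167 +/- 1.1517i.
  For a conjugate pair |z|^2 = z * conj(z) = (product of roots) = c/a = 1/(0.06) = 16.666667, so |z| = sqrt(16.666667) = 4.0825 for both roots.
Moduli of all roots: 2.5000, 4.0825, 4.0825.
All moduli strictly greater than 1? Yes.
Verdict: Invertible.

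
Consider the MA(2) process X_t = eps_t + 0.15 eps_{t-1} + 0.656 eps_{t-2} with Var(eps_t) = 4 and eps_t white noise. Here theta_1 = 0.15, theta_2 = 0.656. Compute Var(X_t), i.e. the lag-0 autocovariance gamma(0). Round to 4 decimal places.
\gamma(0) = 5.8113

For an MA(q) process X_t = eps_t + sum_i theta_i eps_{t-i} with
Var(eps_t) = sigma^2, the variance is
  gamma(0) = sigma^2 * (1 + sum_i theta_i^2).
  sum_i theta_i^2 = (0.15)^2 + (0.656)^2 = 0.0225 + 0.430336 = 0.452836.
  gamma(0) = 4 * (1 + 0.452836) = 4 * 1.452836 = 5.811344, which rounds to 5.8113.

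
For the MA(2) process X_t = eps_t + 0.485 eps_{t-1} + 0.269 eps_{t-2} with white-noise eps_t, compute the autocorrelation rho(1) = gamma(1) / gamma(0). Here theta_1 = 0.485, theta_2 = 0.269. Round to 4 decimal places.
\rho(1) = 0.4707

For an MA(q) process with theta_0 = 1, the autocovariance is
  gamma(k) = sigma^2 * sum_{i=0..q-k} theta_i * theta_{i+k},
and rho(k) = gamma(k) / gamma(0). Sigma^2 cancels.
  numerator   = (1)*(0.485) + (0.485)*(0.269) = 0.615465.
  denominator = (1)^2 + (0.485)^2 + (0.269)^2 = 1.307586.
  rho(1) = 0.615465 / 1.307586 = 0.4707.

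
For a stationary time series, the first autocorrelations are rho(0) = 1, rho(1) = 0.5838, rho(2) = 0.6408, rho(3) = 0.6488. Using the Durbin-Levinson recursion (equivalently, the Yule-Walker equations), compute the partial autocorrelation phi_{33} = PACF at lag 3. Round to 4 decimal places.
\phi_{33} = 0.3430

The PACF at lag k is phi_{kk}, the last component of the solution
to the Yule-Walker system G_k phi = r_k where
  (G_k)_{ij} = rho(|i - j|), (r_k)_i = rho(i), i,j = 1..k.
Equivalently, Durbin-Levinson gives phi_{kk} iteratively:
  phi_{11} = rho(1)
  phi_{kk} = [rho(k) - sum_{j=1..k-1} phi_{k-1,j} rho(k-j)]
            / [1 - sum_{j=1..k-1} phi_{k-1,j} rho(j)],
  phi_{k,j} = phi_{k-1,j} - phi_{kk} phi_{k-1,k-j},  j = 1..k-1.
Step k = 1:
  phi_11 = rho(1) = 0.5838.
Step k = 2:
  phi_22 = [rho(2) - phi_11 rho(1)] / [1 - phi_11 rho(1)] = [0.6408 - (0.5838)(0.5838)] / [1 - (0.5838)(0.5838)]
         = 0.29997756 / 0.65917756 = 0.455079.
  Update: phi_21 = phi_11 - phi_22 phi_11 = 0.5838 - (0.455079)(0.5838) = 0.318125.
Step k = 3:
  phi_33 = [rho(3) - phi_21 rho(2) - phi_22 rho(1)] / [1 - phi_21 rho(1) - phi_22 rho(2)]
    numerator   = 0.6488 - (0.318125)(0.6408) - (0.455079)(0.5838) = 0.17927055
    denominator = 1 - (0.318125)(0.5838) - (0.455079)(0.6408) = 0.52266421
  phi_33 = 0.17927055 / 0.52266421 = 0.343.
Therefore phi_{33} = 0.3430.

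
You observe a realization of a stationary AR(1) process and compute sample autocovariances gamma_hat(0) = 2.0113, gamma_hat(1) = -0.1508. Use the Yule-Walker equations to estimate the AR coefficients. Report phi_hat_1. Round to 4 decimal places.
\hat\phi_{1} = -0.0750

The Yule-Walker equations for an AR(p) process read, in matrix form,
  Gamma_p phi = r_p,   with   (Gamma_p)_{ij} = gamma(|i - j|),
                       (r_p)_i = gamma(i),   i,j = 1..p.
Substitute the sample gammas (Toeplitz matrix and right-hand side of size 1):
  Gamma_p = [[2.0113]]
  r_p     = [-0.1508]
With p = 1 this is the single equation gamma(0) phi_1 = gamma(1):
  phi_hat_1 = gamma(1) / gamma(0) = -0.1508 / 2.0113 = -0.0750.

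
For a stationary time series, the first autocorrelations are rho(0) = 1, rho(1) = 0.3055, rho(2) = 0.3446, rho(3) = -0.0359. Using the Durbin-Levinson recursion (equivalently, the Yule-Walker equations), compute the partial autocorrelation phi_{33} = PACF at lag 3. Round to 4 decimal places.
\phi_{33} = -0.2350

The PACF at lag k is phi_{kk}, the last component of the solution
to the Yule-Walker system G_k phi = r_k where
  (G_k)_{ij} = rho(|i - j|), (r_k)_i = rho(i), i,j = 1..k.
Equivalently, Durbin-Levinson gives phi_{kk} iteratively:
  phi_{11} = rho(1)
  phi_{kk} = [rho(k) - sum_{j=1..k-1} phi_{k-1,j} rho(k-j)]
            / [1 - sum_{j=1..k-1} phi_{k-1,j} rho(j)],
  phi_{k,j} = phi_{k-1,j} - phi_{kk} phi_{k-1,k-j},  j = 1..k-1.
Step k = 1:
  phi_11 = rho(1) = 0.3055.
Step k = 2:
  phi_22 = [rho(2) - phi_11 rho(1)] / [1 - phi_11 rho(1)] = [0.3446 - (0.3055)(0.3055)] / [1 - (0.3055)(0.3055)]
         = 0.25126975 / 0.90666975 = 0.277135.
  Update: phi_21 = phi_11 - phi_22 phi_11 = 0.3055 - (0.277135)(0.3055) = 0.220835.
Step k = 3:
  phi_33 = [rho(3) - phi_21 rho(2) - phi_22 rho(1)] / [1 - phi_21 rho(1) - phi_22 rho(2)]
    numerator   = -0.0359 - (0.220835)(0.3446) - (0.277135)(0.3055) = -0.19666453
    denominator = 1 - (0.220835)(0.3055) - (0.277135)(0.3446) = 0.83703416
  phi_33 = -0.19666453 / 0.83703416 = -0.235.
Therefore phi_{33} = -0.2350.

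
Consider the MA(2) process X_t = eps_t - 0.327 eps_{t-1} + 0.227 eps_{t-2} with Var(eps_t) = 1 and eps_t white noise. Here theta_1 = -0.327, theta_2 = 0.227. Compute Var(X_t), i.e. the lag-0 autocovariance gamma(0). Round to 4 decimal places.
\gamma(0) = 1.1585

For an MA(q) process X_t = eps_t + sum_i theta_i eps_{t-i} with
Var(eps_t) = sigma^2, the variance is
  gamma(0) = sigma^2 * (1 + sum_i theta_i^2).
  sum_i theta_i^2 = (-0.327)^2 + (0.227)^2 = 0.106929 + 0.051529 = 0.158458.
  gamma(0) = 1 * (1 + 0.158458) = 1 * 1.158458 = 1.158458, which rounds to 1.1585.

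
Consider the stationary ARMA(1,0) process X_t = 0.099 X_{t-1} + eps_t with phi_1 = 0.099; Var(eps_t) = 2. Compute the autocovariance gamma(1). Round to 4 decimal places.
\gamma(1) = 0.2000

Multiply the model equation by X_{t-k} and take expectations. With theta_0 = psi_0 = 1 and psi_j the MA(infinity) weights, this gives
  gamma(k) - sum_i phi_i gamma(k-i) = c_k,
  c_k = sigma^2 * sum_{j=k..q} theta_j psi_{j-k}   (c_k = 0 for k > q),
using gamma(-m) = gamma(m).
Pure AR (q = 0): c_0 = sigma^2 = 2, c_k = 0 for k >= 1.
Equations for k = 0 and k = 1 (AR order 1):
  gamma(0) = phi_1 gamma(1) + c_0
  gamma(1) = phi_1 gamma(0) + c_1
Substituting the second into the first: gamma(0) (1 - phi_1^2) = c_0 + phi_1 c_1, so
  gamma(0) = c_0 / (1 - phi_1^2) = 2 / (1 - (0.099)^2) = 2 / 0.990199 = 2.019796.
  gamma(1) = phi_1 gamma(0) = (0.099)(2.019796) = 0.19996.
Therefore gamma(1) = 0.2000 (to 4 decimal places).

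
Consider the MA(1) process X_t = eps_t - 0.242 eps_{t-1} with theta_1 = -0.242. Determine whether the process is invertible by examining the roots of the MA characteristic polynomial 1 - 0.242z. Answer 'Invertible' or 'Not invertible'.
\text{Invertible}

The MA(q) characteristic polynomial is P(z) = 1 - 0.242z.
Invertibility requires all roots to lie outside the unit circle, i.e. |z| > 1 for every root.
This is linear in z: 1 + (-0.242) z = 0  =>  z = -1/(-0.242) = 4.132231,  |z| = 4.132231.
Moduli of all roots: 4.1322.
All moduli strictly greater than 1? Yes.
Verdict: Invertible.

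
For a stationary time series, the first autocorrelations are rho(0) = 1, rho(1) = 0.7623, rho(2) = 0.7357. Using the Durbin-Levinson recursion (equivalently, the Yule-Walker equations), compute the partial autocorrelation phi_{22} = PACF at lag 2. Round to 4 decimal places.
\phi_{22} = 0.3691

The PACF at lag k is phi_{kk}, the last component of the solution
to the Yule-Walker system G_k phi = r_k where
  (G_k)_{ij} = rho(|i - j|), (r_k)_i = rho(i), i,j = 1..k.
Equivalently, Durbin-Levinson gives phi_{kk} iteratively:
  phi_{11} = rho(1)
  phi_{kk} = [rho(k) - sum_{j=1..k-1} phi_{k-1,j} rho(k-j)]
            / [1 - sum_{j=1..k-1} phi_{k-1,j} rho(j)],
  phi_{k,j} = phi_{k-1,j} - phi_{kk} phi_{k-1,k-j},  j = 1..k-1.
Step k = 1:
  phi_11 = rho(1) = 0.7623.
Step k = 2:
  phi_22 = [rho(2) - phi_11 rho(1)] / [1 - phi_11 rho(1)] = [0.7357 - (0.7623)(0.7623)] / [1 - (0.7623)(0.7623)]
         = 0.15459871 / 0.41889871 = 0.3691.
Therefore phi_{22} = 0.3691.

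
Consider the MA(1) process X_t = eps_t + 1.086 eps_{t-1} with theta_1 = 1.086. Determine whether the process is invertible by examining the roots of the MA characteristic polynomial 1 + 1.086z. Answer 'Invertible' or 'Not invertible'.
\text{Not invertible}

The MA(q) characteristic polynomial is P(z) = 1 + 1.086z.
Invertibility requires all roots to lie outside the unit circle, i.e. |z| > 1 for every root.
This is linear in z: 1 + (1.086) z = 0  =>  z = -1/(1.086) = -0.92081,  |z| = 0.92081.
Moduli of all roots: 0.9208.
All moduli strictly greater than 1? No.
Verdict: Not invertible.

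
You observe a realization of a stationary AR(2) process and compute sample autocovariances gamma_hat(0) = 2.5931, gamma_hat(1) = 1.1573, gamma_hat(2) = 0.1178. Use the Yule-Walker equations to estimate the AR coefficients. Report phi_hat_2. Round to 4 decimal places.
\hat\phi_{2} = -0.1920

The Yule-Walker equations for an AR(p) process read, in matrix form,
  Gamma_p phi = r_p,   with   (Gamma_p)_{ij} = gamma(|i - j|),
                       (r_p)_i = gamma(i),   i,j = 1..p.
Substitute the sample gammas (Toeplitz matrix and right-hand side of size 2):
  Gamma_p = [[2.5931, 1.1573], [1.1573, 2.5931]]
  r_p     = [1.1573, 0.1178]
Written out:
  2.5931 phi_1 + 1.1573 phi_2 = 1.1573
  1.1573 phi_1 + 2.5931 phi_2 = 0.1178
Solve by Cramer's rule:
  det = gamma(0)^2 - gamma(1)^2 = (2.5931)^2 - (1.1573)^2 = 6.72416761 - 1.33934329 = 5.38482432
  phi_hat_1 = [gamma(1) gamma(0) - gamma(1) gamma(2)] / det = [(1.1573)(2.5931) - (1.1573)(0.1178)] / 5.38482432 = 2.86466469 / 5.38482432 = 0.532
  phi_hat_2 = [gamma(0) gamma(2) - gamma(1)^2] / det = [(2.5931)(0.1178) - (1.1573)^2] / 5.38482432 = -1.03387611 / 5.38482432 = -0.192
So phi_hat = [0.5320, -0.1920].
Therefore phi_hat_2 = -0.1920.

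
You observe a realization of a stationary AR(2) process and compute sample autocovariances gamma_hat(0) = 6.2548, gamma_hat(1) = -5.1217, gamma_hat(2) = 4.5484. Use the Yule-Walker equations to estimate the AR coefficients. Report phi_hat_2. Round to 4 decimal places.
\hat\phi_{2} = 0.1720

The Yule-Walker equations for an AR(p) process read, in matrix form,
  Gamma_p phi = r_p,   with   (Gamma_p)_{ij} = gamma(|i - j|),
                       (r_p)_i = gamma(i),   i,j = 1..p.
Substitute the sample gammas (Toeplitz matrix and right-hand side of size 2):
  Gamma_p = [[6.2548, -5.1217], [-5.1217, 6.2548]]
  r_p     = [-5.1217, 4.5484]
Written out:
  6.2548 phi_1 - 5.1217 phi_2 = -5.1217
  -5.1217 phi_1 + 6.2548 phi_2 = 4.5484
Solve by Cramer's rule:
  det = gamma(0)^2 - gamma(1)^2 = (6.2548)^2 - (-5.1217)^2 = 39.12252304 - 26.23181089 = 12.89071215
  phi_hat_1 = [gamma(1) gamma(0) - gamma(1) gamma(2)] / det = [(-5.1217)(6.2548) - (-5.1217)(4.5484)] / 12.89071215 = -8.73966888 / 12.89071215 = -0.678
  phi_hat_2 = [gamma(0) gamma(2) - gamma(1)^2] / det = [(6.2548)(4.5484) - (-5.1217)^2] / 12.89071215 = 2.21752143 / 12.89071215 = 0.172
So phi_hat = [-0.6780, 0.1720].
Therefore phi_hat_2 = 0.1720.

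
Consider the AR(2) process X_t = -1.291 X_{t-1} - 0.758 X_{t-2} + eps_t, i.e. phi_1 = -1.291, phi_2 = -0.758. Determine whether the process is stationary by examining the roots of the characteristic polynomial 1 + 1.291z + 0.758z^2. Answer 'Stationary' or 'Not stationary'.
\text{Stationary}

The AR(p) characteristic polynomial is P(z) = 1 + 1.291z + 0.758z^2.
Stationarity requires all roots to lie outside the unit circle, i.e. |z| > 1 for every root.
Set 1 + (1.291) z + (0.758) z^2 = 0, i.e. a z^2 + b z + c = 0 with a = 0.758, b = 1.291, c = 1.
Discriminant D = b^2 - 4ac = (1.291)^2 - 4*(0.758)*1 = 1.666681 - (3.032) = -1.365319.
D < 0, so the roots are the complex-conjugate pair z = (-b +/- i sqrt(-D)) / (2a) = -0.8516 +/- 0.7708i.
For a conjugate pair |z|^2 = z * conj(z) = (product of roots) = c/a = 1/(0.758) = 1.319261, so |z| = sqrt(1.319261) = 1.1486 for both roots.
Moduli of all roots: 1.1486, 1.1486.
All moduli strictly greater than 1? Yes.
Verdict: Stationary.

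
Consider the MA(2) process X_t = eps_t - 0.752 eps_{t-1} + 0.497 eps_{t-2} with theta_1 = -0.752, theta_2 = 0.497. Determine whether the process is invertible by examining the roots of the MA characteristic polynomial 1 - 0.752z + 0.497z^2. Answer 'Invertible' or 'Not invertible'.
\text{Invertible}

The MA(q) characteristic polynomial is P(z) = 1 - 0.752z + 0.497z^2.
Invertibility requires all roots to lie outside the unit circle, i.e. |z| > 1 for every root.
Set 1 + (-0.752) z + (0.497) z^2 = 0, i.e. a z^2 + b z + c = 0 with a = 0.497, b = -0.752, c = 1.
Discriminant D = b^2 - 4ac = (-0.752)^2 - 4*(0.497)*1 = 0.565504 - (1.988) = -1.422496.
D < 0, so the roots are the complex-conjugate pair z = (-b +/- i sqrt(-D)) / (2a) = 0.7565 +/- 1.1999i.
For a conjugate pair |z|^2 = z * conj(z) = (product of roots) = c/a = 1/(0.497) = 2.012072, so |z| = sqrt(2.012072) = 1.4185 for both roots.
Moduli of all roots: 1.4185, 1.4185.
All moduli strictly greater than 1? Yes.
Verdict: Invertible.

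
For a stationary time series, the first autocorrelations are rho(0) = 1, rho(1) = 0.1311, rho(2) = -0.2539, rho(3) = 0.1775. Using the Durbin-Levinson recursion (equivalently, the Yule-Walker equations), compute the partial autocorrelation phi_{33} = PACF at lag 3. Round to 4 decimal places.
\phi_{33} = 0.2821

The PACF at lag k is phi_{kk}, the last component of the solution
to the Yule-Walker system G_k phi = r_k where
  (G_k)_{ij} = rho(|i - j|), (r_k)_i = rho(i), i,j = 1..k.
Equivalently, Durbin-Levinson gives phi_{kk} iteratively:
  phi_{11} = rho(1)
  phi_{kk} = [rho(k) - sum_{j=1..k-1} phi_{k-1,j} rho(k-j)]
            / [1 - sum_{j=1..k-1} phi_{k-1,j} rho(j)],
  phi_{k,j} = phi_{k-1,j} - phi_{kk} phi_{k-1,k-j},  j = 1..k-1.
Step k = 1:
  phi_11 = rho(1) = 0.1311.
Step k = 2:
  phi_22 = [rho(2) - phi_11 rho(1)] / [1 - phi_11 rho(1)] = [-0.2539 - (0.1311)(0.1311)] / [1 - (0.1311)(0.1311)]
         = -0.27108721 / 0.98281279 = -0.275828.
  Update: phi_21 = phi_11 - phi_22 phi_11 = 0.1311 - (-0.275828)(0.1311) = 0.167261.
Step k = 3:
  phi_33 = [rho(3) - phi_21 rho(2) - phi_22 rho(1)] / [1 - phi_21 rho(1) - phi_22 rho(2)]
    numerator   = 0.1775 - (0.167261)(-0.2539) - (-0.275828)(0.1311) = 0.25612862
    denominator = 1 - (0.167261)(0.1311) - (-0.275828)(-0.2539) = 0.90803937
  phi_33 = 0.25612862 / 0.90803937 = 0.2821.
Therefore phi_{33} = 0.2821.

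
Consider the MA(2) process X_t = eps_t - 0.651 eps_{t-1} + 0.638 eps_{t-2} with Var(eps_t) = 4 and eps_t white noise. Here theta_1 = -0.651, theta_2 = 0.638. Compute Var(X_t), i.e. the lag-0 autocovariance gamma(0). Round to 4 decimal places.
\gamma(0) = 7.3234

For an MA(q) process X_t = eps_t + sum_i theta_i eps_{t-i} with
Var(eps_t) = sigma^2, the variance is
  gamma(0) = sigma^2 * (1 + sum_i theta_i^2).
  sum_i theta_i^2 = (-0.651)^2 + (0.638)^2 = 0.423801 + 0.407044 = 0.830845.
  gamma(0) = 4 * (1 + 0.830845) = 4 * 1.830845 = 7.32338, which rounds to 7.3234.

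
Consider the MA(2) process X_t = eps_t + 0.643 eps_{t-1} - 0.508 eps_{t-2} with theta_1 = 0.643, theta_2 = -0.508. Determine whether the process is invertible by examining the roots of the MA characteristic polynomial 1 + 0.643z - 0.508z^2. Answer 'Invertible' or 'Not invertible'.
\text{Not invertible}

The MA(q) characteristic polynomial is P(z) = 1 + 0.643z - 0.508z^2.
Invertibility requires all roots to lie outside the unit circle, i.e. |z| > 1 for every root.
Set 1 + (0.643) z + (-0.508) z^2 = 0, i.e. a z^2 + b z + c = 0 with a = -0.508, b = 0.643, c = 1.
Discriminant D = b^2 - 4ac = (0.643)^2 - 4*(-0.508)*1 = 0.413449 - (-2.032) = 2.445449.
D >= 0, so the roots are real: z = (-b +/- sqrt(D)) / (2a) = (-0.643 +/- 1.563793) / (-1.016).
  z_1 = (-0.643 + 1.563793) / (-1.016) = -0.9063,   |z_1| = 0.9063.
  z_2 = (-0.643 - 1.563793) / (-1.016) = 2.172,   |z_2| = 2.172.
Moduli of all roots: 0.9063, 2.1720.
All moduli strictly greater than 1? No.
Verdict: Not invertible.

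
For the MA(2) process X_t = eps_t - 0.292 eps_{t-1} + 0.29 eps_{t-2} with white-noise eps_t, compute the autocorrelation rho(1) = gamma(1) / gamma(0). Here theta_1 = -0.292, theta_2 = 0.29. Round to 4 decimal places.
\rho(1) = -0.3221

For an MA(q) process with theta_0 = 1, the autocovariance is
  gamma(k) = sigma^2 * sum_{i=0..q-k} theta_i * theta_{i+k},
and rho(k) = gamma(k) / gamma(0). Sigma^2 cancels.
  numerator   = (1)*(-0.292) + (-0.292)*(0.29) = -0.37668.
  denominator = (1)^2 + (-0.292)^2 + (0.29)^2 = 1.169364.
  rho(1) = -0.37668 / 1.169364 = -0.3221.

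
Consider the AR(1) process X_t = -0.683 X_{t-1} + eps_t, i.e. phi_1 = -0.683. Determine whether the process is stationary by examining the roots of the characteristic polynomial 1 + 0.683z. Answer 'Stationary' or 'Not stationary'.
\text{Stationary}

The AR(p) characteristic polynomial is P(z) = 1 + 0.683z.
Stationarity requires all roots to lie outside the unit circle, i.e. |z| > 1 for every root.
This is linear in z: 1 + (0.683) z = 0  =>  z = -1/(0.683) = -1.464129,  |z| = 1.464129.
Moduli of all roots: 1.4641.
All moduli strictly greater than 1? Yes.
Verdict: Stationary.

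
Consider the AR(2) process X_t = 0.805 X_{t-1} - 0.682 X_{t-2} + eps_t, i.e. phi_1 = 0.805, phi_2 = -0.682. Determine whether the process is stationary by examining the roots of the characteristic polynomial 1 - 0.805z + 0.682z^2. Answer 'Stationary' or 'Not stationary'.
\text{Stationary}

The AR(p) characteristic polynomial is P(z) = 1 - 0.805z + 0.682z^2.
Stationarity requires all roots to lie outside the unit circle, i.e. |z| > 1 for every root.
Set 1 + (-0.805) z + (0.682) z^2 = 0, i.e. a z^2 + b z + c = 0 with a = 0.682, b = -0.805, c = 1.
Discriminant D = b^2 - 4ac = (-0.805)^2 - 4*(0.682)*1 = 0.648025 - (2.728) = -2.079975.
D < 0, so the roots are the complex-conjugate pair z = (-b +/- i sqrt(-D)) / (2a) = 0.5902 +/- 1.0573i.
For a conjugate pair |z|^2 = z * conj(z) = (product of roots) = c/a = 1/(0.682) = 1.466276, so |z| = sqrt(1.466276) = 1.2109 for both roots.
Moduli of all roots: 1.2109, 1.2109.
All moduli strictly greater than 1? Yes.
Verdict: Stationary.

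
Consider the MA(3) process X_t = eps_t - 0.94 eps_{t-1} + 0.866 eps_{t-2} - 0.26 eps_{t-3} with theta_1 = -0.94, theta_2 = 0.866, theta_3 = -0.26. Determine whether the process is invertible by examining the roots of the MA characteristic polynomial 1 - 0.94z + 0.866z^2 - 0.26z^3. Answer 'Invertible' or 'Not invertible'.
\text{Invertible}

The MA(q) characteristic polynomial is P(z) = 1 - 0.94z + 0.866z^2 - 0.26z^3.
Invertibility requires all roots to lie outside the unit circle, i.e. |z| > 1 for every root.
Degree 3: look for a simple real root z0 first, then factor out (1 - z/z0) and solve the remaining quadratic.
Testing z0 = 2.5: P(2.5) = 1 + (-0.94)(2.5) + (0.866)(2.5)^2 + (-0.26)(2.5)^3
  = 1 + (-2.35) + (5.4125) + (-4.0625) = 0.  So z_0 = 2.5 is a root, |z_0| = 2.5.
Divide out the factor (1 - 0.4 z) = (1 - z/z0) (since 1/z0 = 0.4):
  P(z) = (1 - 0.4 z)(1 + (-0.54) z + (0.65) z^2)
  [check: z-coef -0.54 - (0.4) = -0.94; z^2-coef 0.65 - (0.4)(-0.54) = 0.866; z^3-coef -(0.4)(0.65) = -0.26.]
Remaining roots from the quadratic factor 1 + (-0.54) z + (0.65) z^2:
  Set 1 + (-0.54) z + (0.65) z^2 = 0, i.e. a z^2 + b z + c = 0 with a = 0.65, b = -0.54, c = 1.
  Discriminant D = b^2 - 4ac = (-0.54)^2 - 4*(0.65)*1 = 0.2916 - (2.6) = -2.3084.
  D < 0, so the roots are the complex-conjugate pair z = (-b +/- i sqrt(-D)) / (2a) = 0.4154 +/- 1.1687i.
  For a conjugate pair |z|^2 = z * conj(z) = (product of roots) = c/a = 1/(0.65) = 1.538462, so |z| = sqrt(1.538462) = 1.2403 for both roots.
Moduli of all roots: 2.5000, 1.2403, 1.2403.
All moduli strictly greater than 1? Yes.
Verdict: Invertible.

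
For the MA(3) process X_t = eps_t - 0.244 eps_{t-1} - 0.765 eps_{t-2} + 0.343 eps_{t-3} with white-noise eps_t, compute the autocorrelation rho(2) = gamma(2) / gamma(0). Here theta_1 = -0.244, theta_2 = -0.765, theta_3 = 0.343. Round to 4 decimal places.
\rho(2) = -0.4816

For an MA(q) process with theta_0 = 1, the autocovariance is
  gamma(k) = sigma^2 * sum_{i=0..q-k} theta_i * theta_{i+k},
and rho(k) = gamma(k) / gamma(0). Sigma^2 cancels.
  numerator   = (1)*(-0.765) + (-0.244)*(0.343) = -0.848692.
  denominator = (1)^2 + (-0.244)^2 + (-0.765)^2 + (0.343)^2 = 1.76241.
  rho(2) = -0.848692 / 1.76241 = -0.4816.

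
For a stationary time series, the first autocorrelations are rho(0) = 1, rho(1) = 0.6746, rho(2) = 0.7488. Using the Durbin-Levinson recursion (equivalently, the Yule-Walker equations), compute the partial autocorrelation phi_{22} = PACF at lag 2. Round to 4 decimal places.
\phi_{22} = 0.5390

The PACF at lag k is phi_{kk}, the last component of the solution
to the Yule-Walker system G_k phi = r_k where
  (G_k)_{ij} = rho(|i - j|), (r_k)_i = rho(i), i,j = 1..k.
Equivalently, Durbin-Levinson gives phi_{kk} iteratively:
  phi_{11} = rho(1)
  phi_{kk} = [rho(k) - sum_{j=1..k-1} phi_{k-1,j} rho(k-j)]
            / [1 - sum_{j=1..k-1} phi_{k-1,j} rho(j)],
  phi_{k,j} = phi_{k-1,j} - phi_{kk} phi_{k-1,k-j},  j = 1..k-1.
Step k = 1:
  phi_11 = rho(1) = 0.6746.
Step k = 2:
  phi_22 = [rho(2) - phi_11 rho(1)] / [1 - phi_11 rho(1)] = [0.7488 - (0.6746)(0.6746)] / [1 - (0.6746)(0.6746)]
         = 0.29371484 / 0.54491484 = 0.539.
Therefore phi_{22} = 0.5390.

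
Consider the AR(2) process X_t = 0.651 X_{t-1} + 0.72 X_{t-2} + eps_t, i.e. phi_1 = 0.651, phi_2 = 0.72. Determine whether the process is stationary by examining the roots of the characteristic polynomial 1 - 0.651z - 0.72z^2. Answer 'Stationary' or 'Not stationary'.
\text{Not stationary}

The AR(p) characteristic polynomial is P(z) = 1 - 0.651z - 0.72z^2.
Stationarity requires all roots to lie outside the unit circle, i.e. |z| > 1 for every root.
Set 1 + (-0.651) z + (-0.72) z^2 = 0, i.e. a z^2 + b z + c = 0 with a = -0.72, b = -0.651, c = 1.
Discriminant D = b^2 - 4ac = (-0.651)^2 - 4*(-0.72)*1 = 0.423801 - (-2.88) = 3.303801.
D >= 0, so the roots are real: z = (-b +/- sqrt(D)) / (2a) = (0.651 +/- 1.817636) / (-1.44).
  z_1 = (0.651 + 1.817636) / (-1.44) = -1.7143,   |z_1| = 1.7143.
  z_2 = (0.651 - 1.817636) / (-1.44) = 0.8102,   |z_2| = 0.8102.
Moduli of all roots: 1.7143, 0.8102.
All moduli strictly greater than 1? No.
Verdict: Not stationary.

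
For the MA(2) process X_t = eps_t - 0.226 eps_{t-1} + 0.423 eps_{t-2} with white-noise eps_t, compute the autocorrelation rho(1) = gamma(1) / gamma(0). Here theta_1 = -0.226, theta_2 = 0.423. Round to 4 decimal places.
\rho(1) = -0.2615

For an MA(q) process with theta_0 = 1, the autocovariance is
  gamma(k) = sigma^2 * sum_{i=0..q-k} theta_i * theta_{i+k},
and rho(k) = gamma(k) / gamma(0). Sigma^2 cancels.
  numerator   = (1)*(-0.226) + (-0.226)*(0.423) = -0.321598.
  denominator = (1)^2 + (-0.226)^2 + (0.423)^2 = 1.230005.
  rho(1) = -0.321598 / 1.230005 = -0.2615.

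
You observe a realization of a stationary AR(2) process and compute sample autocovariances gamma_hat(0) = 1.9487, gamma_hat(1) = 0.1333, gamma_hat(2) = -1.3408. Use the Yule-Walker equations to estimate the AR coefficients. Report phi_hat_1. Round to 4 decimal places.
\hat\phi_{1} = 0.1160

The Yule-Walker equations for an AR(p) process read, in matrix form,
  Gamma_p phi = r_p,   with   (Gamma_p)_{ij} = gamma(|i - j|),
                       (r_p)_i = gamma(i),   i,j = 1..p.
Substitute the sample gammas (Toeplitz matrix and right-hand side of size 2):
  Gamma_p = [[1.9487, 0.1333], [0.1333, 1.9487]]
  r_p     = [0.1333, -1.3408]
Written out:
  1.9487 phi_1 + 0.1333 phi_2 = 0.1333
  0.1333 phi_1 + 1.9487 phi_2 = -1.3408
Solve by Cramer's rule:
  det = gamma(0)^2 - gamma(1)^2 = (1.9487)^2 - (0.1333)^2 = 3.79743169 - 0.01776889 = 3.7796628
  phi_hat_1 = [gamma(1) gamma(0) - gamma(1) gamma(2)] / det = [(0.1333)(1.9487) - (0.1333)(-1.3408)] / 3.7796628 = 0.43849035 / 3.7796628 = 0.116
  phi_hat_2 = [gamma(0) gamma(2) - gamma(1)^2] / det = [(1.9487)(-1.3408) - (0.1333)^2] / 3.7796628 = -2.63058585 / 3.7796628 = -0.696
So phi_hat = [0.1160, -0.6960].
Therefore phi_hat_1 = 0.1160.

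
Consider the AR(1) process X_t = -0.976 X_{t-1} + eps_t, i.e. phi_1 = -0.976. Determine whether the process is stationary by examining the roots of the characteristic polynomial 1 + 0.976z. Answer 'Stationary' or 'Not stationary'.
\text{Stationary}

The AR(p) characteristic polynomial is P(z) = 1 + 0.976z.
Stationarity requires all roots to lie outside the unit circle, i.e. |z| > 1 for every root.
This is linear in z: 1 + (0.976) z = 0  =>  z = -1/(0.976) = -1.02459,  |z| = 1.02459.
Moduli of all roots: 1.0246.
All moduli strictly greater than 1? Yes.
Verdict: Stationary.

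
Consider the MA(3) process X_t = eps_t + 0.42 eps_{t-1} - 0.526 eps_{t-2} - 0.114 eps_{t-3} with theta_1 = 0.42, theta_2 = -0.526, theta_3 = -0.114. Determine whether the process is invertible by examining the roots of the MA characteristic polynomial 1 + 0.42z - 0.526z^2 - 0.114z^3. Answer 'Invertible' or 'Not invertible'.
\text{Invertible}

The MA(q) characteristic polynomial is P(z) = 1 + 0.42z - 0.526z^2 - 0.114z^3.
Invertibility requires all roots to lie outside the unit circle, i.e. |z| > 1 for every root.
Degree 3: look for a simple real root z0 first, then factor out (1 - z/z0) and solve the remaining quadratic.
Testing z0 = -5: P(-5) = 1 + (0.42)(-5) + (-0.526)(-5)^2 + (-0.114)(-5)^3
  = 1 + (-2.1) + (-13.15) + (14.25) = 0.  So z_0 = -5 is a root, |z_0| = 5.
Divide out the factor (1 + 0.2 z) = (1 - z/z0) (since 1/z0 = -0.2):
  P(z) = (1 + 0.2 z)(1 + (0.22) z + (-0.57) z^2)
  [check: z-coef 0.22 - (-0.2) = 0.42; z^2-coef -0.57 - (-0.2)(0.22) = -0.526; z^3-coef -(-0.2)(-0.57) = -0.114.]
Remaining roots from the quadratic factor 1 + (0.22) z + (-0.57) z^2:
  Set 1 + (0.22) z + (-0.57) z^2 = 0, i.e. a z^2 + b z + c = 0 with a = -0.57, b = 0.22, c = 1.
  Discriminant D = b^2 - 4ac = (0.22)^2 - 4*(-0.57)*1 = 0.0484 - (-2.28) = 2.3284.
  D >= 0, so the roots are real: z = (-b +/- sqrt(D)) / (2a) = (-0.22 +/- 1.52591) / (-1.14).
    z_1 = (-0.22 + 1.52591) / (-1.14) = -1.1455,   |z_1| = 1.1455.
    z_2 = (-0.22 - 1.52591) / (-1.14) = 1.5315,   |z_2| = 1.5315.
Moduli of all roots: 5.0000, 1.1455, 1.5315.
All moduli strictly greater than 1? Yes.
Verdict: Invertible.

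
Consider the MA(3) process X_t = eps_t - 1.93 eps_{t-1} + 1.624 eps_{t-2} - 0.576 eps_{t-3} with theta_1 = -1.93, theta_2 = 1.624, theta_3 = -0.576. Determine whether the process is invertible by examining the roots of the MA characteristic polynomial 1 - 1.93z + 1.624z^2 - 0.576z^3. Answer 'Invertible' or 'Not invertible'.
\text{Invertible}

The MA(q) characteristic polynomial is P(z) = 1 - 1.93z + 1.624z^2 - 0.576z^3.
Invertibility requires all roots to lie outside the unit circle, i.e. |z| > 1 for every root.
Degree 3: look for a simple real root z0 first, then factor out (1 - z/z0) and solve the remaining quadratic.
Testing z0 = 1.25: P(1.25) = 1 + (-1.93)(1.25) + (1.624)(1.25)^2 + (-0.576)(1.25)^3
  = 1 + (-2.4125) + (2.5375) + (-1.125) = 0.  So z_0 = 1.25 is a root, |z_0| = 1.25.
Divide out the factor (1 - 0.8 z) = (1 - z/z0) (since 1/z0 = 0.8):
  P(z) = (1 - 0.8 z)(1 + (-1.13) z + (0.72) z^2)
  [check: z-coef -1.13 - (0.8) = -1.93; z^2-coef 0.72 - (0.8)(-1.13) = 1.624; z^3-coef -(0.8)(0.72) = -0.576.]
Remaining roots from the quadratic factor 1 + (-1.13) z + (0.72) z^2:
  Set 1 + (-1.13) z + (0.72) z^2 = 0, i.e. a z^2 + b z + c = 0 with a = 0.72, b = -1.13, c = 1.
  Discriminant D = b^2 - 4ac = (-1.13)^2 - 4*(0.72)*1 = 1.2769 - (2.88) = -1.6031.
  D < 0, so the roots are the complex-conjugate pair z = (-b +/- i sqrt(-D)) / (2a) = 0.7847 +/- 0.8793i.
  For a conjugate pair |z|^2 = z * conj(z) = (product of roots) = c/a = 1/(0.72) = 1.388889, so |z| = sqrt(1.388889) = 1.1785 for both roots.
Moduli of all roots: 1.2500, 1.1785, 1.1785.
All moduli strictly greater than 1? Yes.
Verdict: Invertible.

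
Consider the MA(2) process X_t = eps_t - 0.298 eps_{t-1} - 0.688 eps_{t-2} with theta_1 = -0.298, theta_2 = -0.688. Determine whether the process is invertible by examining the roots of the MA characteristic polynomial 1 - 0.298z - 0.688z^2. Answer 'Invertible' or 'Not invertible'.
\text{Invertible}

The MA(q) characteristic polynomial is P(z) = 1 - 0.298z - 0.688z^2.
Invertibility requires all roots to lie outside the unit circle, i.e. |z| > 1 for every root.
Set 1 + (-0.298) z + (-0.688) z^2 = 0, i.e. a z^2 + b z + c = 0 with a = -0.688, b = -0.298, c = 1.
Discriminant D = b^2 - 4ac = (-0.298)^2 - 4*(-0.688)*1 = 0.088804 - (-2.752) = 2.840804.
D >= 0, so the roots are real: z = (-b +/- sqrt(D)) / (2a) = (0.298 +/- 1.685468) / (-1.376).
  z_1 = (0.298 + 1.685468) / (-1.376) = -1.4415,   |z_1| = 1.4415.
  z_2 = (0.298 - 1.685468) / (-1.376) = 1.0083,   |z_2| = 1.0083.
Moduli of all roots: 1.4415, 1.0083.
All moduli strictly greater than 1? Yes.
Verdict: Invertible.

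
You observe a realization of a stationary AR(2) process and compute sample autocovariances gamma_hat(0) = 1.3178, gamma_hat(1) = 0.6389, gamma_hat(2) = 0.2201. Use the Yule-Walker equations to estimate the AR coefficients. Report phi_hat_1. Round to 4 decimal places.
\hat\phi_{1} = 0.5279

The Yule-Walker equations for an AR(p) process read, in matrix form,
  Gamma_p phi = r_p,   with   (Gamma_p)_{ij} = gamma(|i - j|),
                       (r_p)_i = gamma(i),   i,j = 1..p.
Substitute the sample gammas (Toeplitz matrix and right-hand side of size 2):
  Gamma_p = [[1.3178, 0.6389], [0.6389, 1.3178]]
  r_p     = [0.6389, 0.2201]
Written out:
  1.3178 phi_1 + 0.6389 phi_2 = 0.6389
  0.6389 phi_1 + 1.3178 phi_2 = 0.2201
Solve by Cramer's rule:
  det = gamma(0)^2 - gamma(1)^2 = (1.3178)^2 - (0.6389)^2 = 1.73659684 - 0.40819321 = 1.32840363
  phi_hat_1 = [gamma(1) gamma(0) - gamma(1) gamma(2)] / det = [(0.6389)(1.3178) - (0.6389)(0.2201)] / 1.32840363 = 0.70132053 / 1.32840363 = 0.5279
  phi_hat_2 = [gamma(0) gamma(2) - gamma(1)^2] / det = [(1.3178)(0.2201) - (0.6389)^2] / 1.32840363 = -0.11814543 / 1.32840363 = -0.0889
So phi_hat = [0.5279, -0.0889].
Therefore phi_hat_1 = 0.5279.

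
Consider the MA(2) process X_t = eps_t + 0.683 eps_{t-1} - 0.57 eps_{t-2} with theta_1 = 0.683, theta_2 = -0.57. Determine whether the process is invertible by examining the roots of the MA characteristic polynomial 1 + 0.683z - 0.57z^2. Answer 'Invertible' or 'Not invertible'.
\text{Not invertible}

The MA(q) characteristic polynomial is P(z) = 1 + 0.683z - 0.57z^2.
Invertibility requires all roots to lie outside the unit circle, i.e. |z| > 1 for every root.
Set 1 + (0.683) z + (-0.57) z^2 = 0, i.e. a z^2 + b z + c = 0 with a = -0.57, b = 0.683, c = 1.
Discriminant D = b^2 - 4ac = (0.683)^2 - 4*(-0.57)*1 = 0.466489 - (-2.28) = 2.746489.
D >= 0, so the roots are real: z = (-b +/- sqrt(D)) / (2a) = (-0.683 +/- 1.657253) / (-1.14).
  z_1 = (-0.683 + 1.657253) / (-1.14) = -0.8546,   |z_1| = 0.8546.
  z_2 = (-0.683 - 1.657253) / (-1.14) = 2.0529,   |z_2| = 2.0529.
Moduli of all roots: 0.8546, 2.0529.
All moduli strictly greater than 1? No.
Verdict: Not invertible.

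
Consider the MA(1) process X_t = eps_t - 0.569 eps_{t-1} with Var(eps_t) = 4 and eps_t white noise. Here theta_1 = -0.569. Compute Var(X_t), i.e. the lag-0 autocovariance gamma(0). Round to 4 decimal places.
\gamma(0) = 5.2950

For an MA(q) process X_t = eps_t + sum_i theta_i eps_{t-i} with
Var(eps_t) = sigma^2, the variance is
  gamma(0) = sigma^2 * (1 + sum_i theta_i^2).
  sum_i theta_i^2 = (-0.569)^2 = 0.323761.
  gamma(0) = 4 * (1 + 0.323761) = 4 * 1.323761 = 5.295044, which rounds to 5.2950.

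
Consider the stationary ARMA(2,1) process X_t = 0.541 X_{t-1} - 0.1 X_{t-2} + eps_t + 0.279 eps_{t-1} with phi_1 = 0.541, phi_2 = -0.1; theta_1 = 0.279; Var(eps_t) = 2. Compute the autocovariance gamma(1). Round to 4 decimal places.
\gamma(1) = 2.2795

Multiply the model equation by X_{t-k} and take expectations. With theta_0 = psi_0 = 1 and psi_j the MA(infinity) weights, this gives
  gamma(k) - sum_i phi_i gamma(k-i) = c_k,
  c_k = sigma^2 * sum_{j=k..q} theta_j psi_{j-k}   (c_k = 0 for k > q),
using gamma(-m) = gamma(m).
psi-weights needed (psi_j = theta_j + sum_i phi_i psi_{j-i}):
  psi_1 = theta_1 + phi_1 = 0.279 + (0.541) = 0.82
Right-hand sides:
  c_0 = sigma^2 (1 + theta_1 psi_1) = 2 * (1 + (0.279)(0.82)) = 2 * 1.22878 = 2.45756
  c_1 = sigma^2 theta_1 = 2 * (0.279) = 0.558
  c_2 = 0
Equations for k = 0, 1, 2 (AR order 2, c_2 = 0):
  (E0) gamma(0) = phi_1 gamma(1) + phi_2 gamma(2) + c_0
  (E1) gamma(1) = phi_1 gamma(0) + phi_2 gamma(1) + c_1
  (E2) gamma(2) = phi_1 gamma(1) + phi_2 gamma(0)
From (E1): gamma(1) = A gamma(0) + B with
  A = phi_1 / (1 - phi_2) = 0.541 / 1.1 = 0.491818,   B = c_1 / (1 - phi_2) = 0.558 / 1.1 = 0.507273.
Insert (E2) into (E0): gamma(0) (1 - phi_2^2) = phi_1 (1 + phi_2) gamma(1) + c_0.
  phi_1 (1 + phi_2) = (0.541)(0.9) = 0.4869,   1 - phi_2^2 = 0.99.
Replace gamma(1) by A gamma(0) + B and collect gamma(0):
  gamma(0) [0.99 - (0.4869)(0.491818)] = (0.4869)(0.507273) + 2.45756
  gamma(0) * 0.750534 = 2.704551
  gamma(0) = 2.704551 / 0.750534 = 3.603504.
  gamma(1) = A gamma(0) + B = (0.491818)(3.603504) + (0.507273) = 2.279541.
Therefore gamma(1) = 2.2795 (to 4 decimal places).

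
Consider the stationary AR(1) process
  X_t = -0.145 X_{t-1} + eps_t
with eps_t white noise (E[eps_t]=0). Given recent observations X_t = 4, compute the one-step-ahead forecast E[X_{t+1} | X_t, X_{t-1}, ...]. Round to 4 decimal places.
E[X_{t+1} \mid \mathcal F_t] = -0.5800

For an AR(p) model X_t = c + sum_i phi_i X_{t-i} + eps_t, the
one-step-ahead conditional mean is
  E[X_{t+1} | X_t, ...] = c + sum_i phi_i X_{t+1-i}.
Substitute known values:
  E[X_{t+1} | ...] = (-0.145) * (4)
                   = -0.5800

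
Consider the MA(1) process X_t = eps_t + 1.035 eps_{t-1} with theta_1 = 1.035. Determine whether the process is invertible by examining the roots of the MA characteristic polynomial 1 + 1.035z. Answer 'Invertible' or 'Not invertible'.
\text{Not invertible}

The MA(q) characteristic polynomial is P(z) = 1 + 1.035z.
Invertibility requires all roots to lie outside the unit circle, i.e. |z| > 1 for every root.
This is linear in z: 1 + (1.035) z = 0  =>  z = -1/(1.035) = -0.966184,  |z| = 0.966184.
Moduli of all roots: 0.9662.
All moduli strictly greater than 1? No.
Verdict: Not invertible.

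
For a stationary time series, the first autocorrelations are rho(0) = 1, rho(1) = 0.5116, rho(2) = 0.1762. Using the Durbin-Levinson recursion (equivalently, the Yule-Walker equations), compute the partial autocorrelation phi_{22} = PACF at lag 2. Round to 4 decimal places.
\phi_{22} = -0.1159

The PACF at lag k is phi_{kk}, the last component of the solution
to the Yule-Walker system G_k phi = r_k where
  (G_k)_{ij} = rho(|i - j|), (r_k)_i = rho(i), i,j = 1..k.
Equivalently, Durbin-Levinson gives phi_{kk} iteratively:
  phi_{11} = rho(1)
  phi_{kk} = [rho(k) - sum_{j=1..k-1} phi_{k-1,j} rho(k-j)]
            / [1 - sum_{j=1..k-1} phi_{k-1,j} rho(j)],
  phi_{k,j} = phi_{k-1,j} - phi_{kk} phi_{k-1,k-j},  j = 1..k-1.
Step k = 1:
  phi_11 = rho(1) = 0.5116.
Step k = 2:
  phi_22 = [rho(2) - phi_11 rho(1)] / [1 - phi_11 rho(1)] = [0.1762 - (0.5116)(0.5116)] / [1 - (0.5116)(0.5116)]
         = -0.08553456 / 0.73826544 = -0.1159.
Therefore phi_{22} = -0.1159.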